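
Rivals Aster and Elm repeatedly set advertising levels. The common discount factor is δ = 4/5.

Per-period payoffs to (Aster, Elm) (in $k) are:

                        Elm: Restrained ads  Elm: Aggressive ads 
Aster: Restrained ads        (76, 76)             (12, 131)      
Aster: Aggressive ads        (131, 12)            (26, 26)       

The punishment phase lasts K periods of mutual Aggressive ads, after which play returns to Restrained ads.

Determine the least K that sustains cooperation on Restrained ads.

IC: δ(1−δ^K)/(1−δ) ≥ (131−76)/(76−26) = 11/10.
With δ = 4/5: need 1 − δ^K ≥ 11/10·(1−4/5)/(4/5), i.e. δ^K ≤ 0.7250.
Since (4/5)^1 = 0.8000 and (4/5)^2 = 0.6400, the smallest such K is 2.

2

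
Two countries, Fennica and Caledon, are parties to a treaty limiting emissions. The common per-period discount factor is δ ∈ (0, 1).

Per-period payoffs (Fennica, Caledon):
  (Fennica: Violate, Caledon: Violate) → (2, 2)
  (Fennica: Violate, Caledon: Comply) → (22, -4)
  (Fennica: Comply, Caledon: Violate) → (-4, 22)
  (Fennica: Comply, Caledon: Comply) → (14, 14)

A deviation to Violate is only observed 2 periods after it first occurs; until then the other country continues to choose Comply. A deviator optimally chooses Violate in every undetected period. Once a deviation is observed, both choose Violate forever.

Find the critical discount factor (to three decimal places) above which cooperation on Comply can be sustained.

Deviating for the 2 undetected periods gains 22−14 = 8 per period over cooperation, then loses 14−2 = 12 per period forever once punishment starts.
Gain: 8(1 + δ + … + δ^1); loss: 12·δ^2/(1−δ).
No profitable deviation ⇔ 8(1−δ^2) ≤ 12·δ^2, i.e. δ^2 ≥ 8/(8+12) = 2/5.
Hence δ ≥ (2/5)^(1/2) ≈ 0.632.

0.632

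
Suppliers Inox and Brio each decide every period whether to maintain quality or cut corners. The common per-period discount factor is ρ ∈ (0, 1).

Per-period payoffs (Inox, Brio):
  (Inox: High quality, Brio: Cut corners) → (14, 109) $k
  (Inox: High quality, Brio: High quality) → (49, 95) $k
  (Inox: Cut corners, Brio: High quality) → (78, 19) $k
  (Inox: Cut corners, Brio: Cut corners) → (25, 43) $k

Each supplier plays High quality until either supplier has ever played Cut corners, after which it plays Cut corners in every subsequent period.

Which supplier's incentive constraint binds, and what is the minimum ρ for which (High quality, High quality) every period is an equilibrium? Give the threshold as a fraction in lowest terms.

Inox's threshold: (78−49)/(78−25) = 29/53.
Brio's threshold: (109−95)/(109−43) = 7/33.
29/53 > 7/33, so Inox binds and ρ* = 29/53.

Inox; ρ ≥ 29/53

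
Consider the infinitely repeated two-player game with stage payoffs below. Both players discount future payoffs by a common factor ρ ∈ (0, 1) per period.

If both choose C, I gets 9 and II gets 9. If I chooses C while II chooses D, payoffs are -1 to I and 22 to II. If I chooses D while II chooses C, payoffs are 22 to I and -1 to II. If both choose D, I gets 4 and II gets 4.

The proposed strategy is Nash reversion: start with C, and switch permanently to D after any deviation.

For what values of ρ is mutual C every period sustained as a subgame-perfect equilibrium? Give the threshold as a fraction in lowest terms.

13/18

9/(1−ρ) ≥ 22 + 4ρ/(1−ρ)
9 ≥ 22 − 18ρ
ρ ≥ 13/18.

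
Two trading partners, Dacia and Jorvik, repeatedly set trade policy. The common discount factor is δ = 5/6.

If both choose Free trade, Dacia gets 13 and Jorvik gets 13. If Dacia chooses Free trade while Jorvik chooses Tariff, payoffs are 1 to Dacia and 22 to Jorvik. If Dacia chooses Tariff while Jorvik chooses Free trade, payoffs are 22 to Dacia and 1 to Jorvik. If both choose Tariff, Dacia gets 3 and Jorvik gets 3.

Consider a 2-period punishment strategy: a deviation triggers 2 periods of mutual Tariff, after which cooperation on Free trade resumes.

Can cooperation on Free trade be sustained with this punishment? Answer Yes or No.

Yes

IC: δ+…+δ^2 ≥ (22−13)/(13−3) = 9/10.
At δ = 5/6: partial sum = 1.5278 ≥ 0.9000. Cooperation sustainable.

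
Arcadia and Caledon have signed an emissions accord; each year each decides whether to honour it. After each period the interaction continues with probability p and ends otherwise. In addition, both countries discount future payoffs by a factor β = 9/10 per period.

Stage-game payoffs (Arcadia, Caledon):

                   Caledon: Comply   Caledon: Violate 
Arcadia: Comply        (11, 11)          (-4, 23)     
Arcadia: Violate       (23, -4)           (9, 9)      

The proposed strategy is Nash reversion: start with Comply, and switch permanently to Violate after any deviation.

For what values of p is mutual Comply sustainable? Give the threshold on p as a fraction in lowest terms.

Expected continuation weight on next period's payoff is β·p = 9/10·p, which plays the role of the discount factor.
Cooperation requires 9/10·p ≥ (23−11)/(23−9) = 6/7, hence p ≥ 20/21.

20/21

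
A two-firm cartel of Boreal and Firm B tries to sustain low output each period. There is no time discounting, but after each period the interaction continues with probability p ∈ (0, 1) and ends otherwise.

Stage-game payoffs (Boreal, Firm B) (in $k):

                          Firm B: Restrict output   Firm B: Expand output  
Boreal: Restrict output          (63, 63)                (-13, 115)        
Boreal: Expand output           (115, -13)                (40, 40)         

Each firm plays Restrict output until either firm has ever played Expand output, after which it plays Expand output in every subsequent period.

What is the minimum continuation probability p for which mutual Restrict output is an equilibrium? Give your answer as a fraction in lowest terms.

52/75

Expected cooperation value is 63 + p·63 + p²·63 + … = 63/(1−p); deviation gives 115 + p·40/(1−p).
63 ≥ 115(1−p) + 40p ⇒ 75p ≥ 52 ⇒ p ≥ 52/75.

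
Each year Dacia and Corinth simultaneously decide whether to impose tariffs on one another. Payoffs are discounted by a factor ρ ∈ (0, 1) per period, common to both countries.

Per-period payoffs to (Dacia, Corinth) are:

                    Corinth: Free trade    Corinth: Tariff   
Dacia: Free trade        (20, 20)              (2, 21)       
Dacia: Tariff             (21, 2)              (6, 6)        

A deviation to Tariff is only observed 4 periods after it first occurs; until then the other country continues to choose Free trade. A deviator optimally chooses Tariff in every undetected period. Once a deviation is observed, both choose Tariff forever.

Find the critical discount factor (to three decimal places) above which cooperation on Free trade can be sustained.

A deviator earns 21 for 4 periods, then 6 forever; cooperating earns 20 forever. Multiplying the IC by (1−ρ):
20 ≥ 21(1−ρ^4) + 6ρ^4, so 15·ρ^4 ≥ 1 and ρ^4 ≥ 1/15.
ρ ≥ (1/15)^(1/4) ≈ 0.508.

0.508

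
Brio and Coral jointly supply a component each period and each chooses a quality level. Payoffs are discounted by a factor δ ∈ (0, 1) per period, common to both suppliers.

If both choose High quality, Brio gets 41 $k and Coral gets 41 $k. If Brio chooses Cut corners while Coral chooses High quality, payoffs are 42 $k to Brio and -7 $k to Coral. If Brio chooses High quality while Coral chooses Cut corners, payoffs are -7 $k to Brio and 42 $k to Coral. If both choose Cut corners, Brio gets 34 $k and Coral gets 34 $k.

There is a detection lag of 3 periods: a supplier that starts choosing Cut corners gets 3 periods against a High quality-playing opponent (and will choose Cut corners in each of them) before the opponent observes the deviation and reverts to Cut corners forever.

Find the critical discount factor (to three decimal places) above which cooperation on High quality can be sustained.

0.500

The best deviation is to choose Cut corners for all 3 undetected periods, earning 42 each, then 34 forever once detected.
Deviation value: 42(1−δ^3)/(1−δ) + 34δ^3/(1−δ); cooperation value: 41/(1−δ).
IC: 41 ≥ 42(1−δ^3) + 34δ^3 = 42 − 8δ^3.
So δ^3 ≥ 1/8, giving δ ≥ (1/8)^(1/3) ≈ 0.500.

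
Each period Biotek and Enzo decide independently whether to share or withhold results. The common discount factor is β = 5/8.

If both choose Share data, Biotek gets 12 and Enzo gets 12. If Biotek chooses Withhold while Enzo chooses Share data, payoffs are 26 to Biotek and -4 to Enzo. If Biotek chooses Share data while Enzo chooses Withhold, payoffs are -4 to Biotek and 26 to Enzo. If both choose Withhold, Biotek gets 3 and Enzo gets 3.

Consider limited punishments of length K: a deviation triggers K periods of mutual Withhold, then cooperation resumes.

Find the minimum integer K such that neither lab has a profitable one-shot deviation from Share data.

6

IC: β(1−β^K)/(1−β) ≥ (26−12)/(12−3) = 14/9.
With β = 5/8: need 1 − β^K ≥ 14/9·(1−5/8)/(5/8), i.e. β^K ≤ 0.0667.
Since (5/8)^5 = 0.0954 and (5/8)^6 = 0.0596, the smallest such K is 6.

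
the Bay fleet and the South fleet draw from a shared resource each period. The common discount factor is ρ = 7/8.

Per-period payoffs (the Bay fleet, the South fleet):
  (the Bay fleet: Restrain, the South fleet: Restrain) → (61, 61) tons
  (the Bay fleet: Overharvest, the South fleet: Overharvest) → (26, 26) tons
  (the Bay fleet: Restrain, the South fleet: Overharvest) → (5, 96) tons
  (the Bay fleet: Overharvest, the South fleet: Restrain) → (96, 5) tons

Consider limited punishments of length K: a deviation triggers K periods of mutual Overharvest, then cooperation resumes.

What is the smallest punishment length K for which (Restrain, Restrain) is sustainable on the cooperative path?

Need Σ_{k=1}^{K} ρ^k ≥ (96−61)/(61−26) = 1.0000 at ρ = 7/8.
At K = 1 the sum is 0.8750 < 1.0000; at K = 2 it is 1.6406 ≥ 1.0000.
So the minimum punishment length is K = 2.

2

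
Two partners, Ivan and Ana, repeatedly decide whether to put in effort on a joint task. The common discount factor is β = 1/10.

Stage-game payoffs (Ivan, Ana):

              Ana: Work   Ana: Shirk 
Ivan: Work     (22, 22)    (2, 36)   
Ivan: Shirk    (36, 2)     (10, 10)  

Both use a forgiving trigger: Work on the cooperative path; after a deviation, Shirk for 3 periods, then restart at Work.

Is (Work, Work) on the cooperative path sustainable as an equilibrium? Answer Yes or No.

IC: β+…+β^3 ≥ (36−22)/(22−10) = 7/6.
At β = 1/10: partial sum = 0.1110 < 1.1667. Cooperation not sustainable.

No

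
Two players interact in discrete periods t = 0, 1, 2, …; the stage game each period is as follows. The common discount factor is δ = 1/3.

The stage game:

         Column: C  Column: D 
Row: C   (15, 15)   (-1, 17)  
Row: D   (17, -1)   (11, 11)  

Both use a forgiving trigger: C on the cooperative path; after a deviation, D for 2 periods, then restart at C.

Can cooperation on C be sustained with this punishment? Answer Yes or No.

No

Comparing payoff streams over the 3 periods until play realigns: cooperate → 15(1+δ+…+δ^2); deviate → 17 + 11(δ+…+δ^2).
Cooperation is sustained iff (15−11)(δ+…+δ^2) ≥ 17−15.
δ+…+δ^2 = 1/3·(1−(1/3)^2)/(1−1/3) = 0.4444, and (17−15)/(15−11) = 0.5000.
0.4444 < 0.5000, so cooperation is not sustainable.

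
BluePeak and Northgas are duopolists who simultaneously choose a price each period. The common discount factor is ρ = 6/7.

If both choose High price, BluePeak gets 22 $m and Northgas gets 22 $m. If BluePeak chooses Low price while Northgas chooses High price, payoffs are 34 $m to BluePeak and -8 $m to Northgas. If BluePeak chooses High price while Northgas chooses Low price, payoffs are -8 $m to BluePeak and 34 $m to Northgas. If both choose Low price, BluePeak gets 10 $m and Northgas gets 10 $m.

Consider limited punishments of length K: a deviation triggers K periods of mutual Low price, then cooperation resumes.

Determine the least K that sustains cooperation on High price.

2

IC: ρ(1−ρ^K)/(1−ρ) ≥ (34−22)/(22−10) = 1.
With ρ = 6/7: need 1 − ρ^K ≥ 1·(1−6/7)/(6/7), i.e. ρ^K ≤ 0.8333.
Since (6/7)^1 = 0.8571 and (6/7)^2 = 0.7347, the smallest such K is 2.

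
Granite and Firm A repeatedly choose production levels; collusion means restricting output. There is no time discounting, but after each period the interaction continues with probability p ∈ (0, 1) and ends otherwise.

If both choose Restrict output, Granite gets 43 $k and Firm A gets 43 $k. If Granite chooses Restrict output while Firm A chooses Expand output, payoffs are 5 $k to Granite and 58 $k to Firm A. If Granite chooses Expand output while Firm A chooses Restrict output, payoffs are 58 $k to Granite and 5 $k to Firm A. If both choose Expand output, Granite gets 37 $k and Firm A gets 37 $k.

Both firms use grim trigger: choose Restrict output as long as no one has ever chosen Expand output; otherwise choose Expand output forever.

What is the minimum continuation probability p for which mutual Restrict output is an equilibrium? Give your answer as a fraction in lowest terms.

Expected cooperation value is 43 + p·43 + p²·43 + … = 43/(1−p); deviation gives 58 + p·37/(1−p).
43 ≥ 58(1−p) + 37p ⇒ 21p ≥ 15 ⇒ p ≥ 15/21 = 5/7.

5/7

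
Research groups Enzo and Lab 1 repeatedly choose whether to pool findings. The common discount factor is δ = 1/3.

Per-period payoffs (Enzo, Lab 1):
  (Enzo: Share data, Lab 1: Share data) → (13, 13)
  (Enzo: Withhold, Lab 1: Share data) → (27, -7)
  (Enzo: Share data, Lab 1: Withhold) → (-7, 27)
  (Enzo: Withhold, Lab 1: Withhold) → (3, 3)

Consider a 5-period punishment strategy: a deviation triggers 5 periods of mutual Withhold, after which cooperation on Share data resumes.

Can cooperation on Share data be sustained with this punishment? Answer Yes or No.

IC: δ+…+δ^5 ≥ (27−13)/(13−3) = 7/5.
At δ = 1/3: partial sum = 0.4979 < 1.4000. Cooperation not sustainable.

No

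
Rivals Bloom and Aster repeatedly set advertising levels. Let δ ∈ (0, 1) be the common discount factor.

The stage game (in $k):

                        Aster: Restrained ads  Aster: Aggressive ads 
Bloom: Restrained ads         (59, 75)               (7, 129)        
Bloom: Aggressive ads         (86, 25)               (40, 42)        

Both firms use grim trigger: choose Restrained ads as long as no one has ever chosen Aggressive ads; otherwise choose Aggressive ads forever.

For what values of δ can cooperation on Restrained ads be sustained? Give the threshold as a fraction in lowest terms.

Bloom: cooperation gives 59 each period; deviation gives 86 once then 40 forever.
  59/(1−δ) ≥ 86 + 40δ/(1−δ) ⇒ δ ≥ 27/46.
Aster: cooperation gives 75 each period; deviation gives 129 once then 42 forever.
  δ ≥ 54/87 = 18/29.
Both must hold, so the binding constraint is Aster's: δ ≥ 18/29.

18/29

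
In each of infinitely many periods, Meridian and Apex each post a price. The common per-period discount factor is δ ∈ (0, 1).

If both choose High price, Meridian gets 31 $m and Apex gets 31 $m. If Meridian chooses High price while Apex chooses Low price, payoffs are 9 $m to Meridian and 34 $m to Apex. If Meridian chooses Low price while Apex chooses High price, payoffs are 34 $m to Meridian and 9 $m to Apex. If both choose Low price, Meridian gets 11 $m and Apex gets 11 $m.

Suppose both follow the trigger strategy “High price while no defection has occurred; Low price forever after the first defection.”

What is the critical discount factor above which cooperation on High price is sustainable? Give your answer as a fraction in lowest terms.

One-period gain from deviating is 34 − 31 = 3. The loss is 31 − 11 = 20 in every subsequent period, with present value 20·δ/(1−δ).
Deviation is unprofitable when 20·δ/(1−δ) ≥ 3, i.e. δ/(1−δ) ≥ 3/20.
Equivalently δ ≥ 3/(3+20) = 3/23.

3/23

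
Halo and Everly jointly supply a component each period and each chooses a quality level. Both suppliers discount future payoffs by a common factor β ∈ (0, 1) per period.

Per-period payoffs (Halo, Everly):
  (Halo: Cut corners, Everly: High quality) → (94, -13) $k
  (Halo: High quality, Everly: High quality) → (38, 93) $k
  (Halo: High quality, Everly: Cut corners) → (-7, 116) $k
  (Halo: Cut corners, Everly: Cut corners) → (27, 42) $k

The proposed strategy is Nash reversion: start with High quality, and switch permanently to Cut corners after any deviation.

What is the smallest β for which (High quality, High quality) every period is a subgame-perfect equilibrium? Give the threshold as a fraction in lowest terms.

56/67

Halo's threshold: (94−38)/(94−27) = 56/67.
Everly's threshold: (116−93)/(116−42) = 23/74.
56/67 > 23/74, so Halo binds and β* = 56/67.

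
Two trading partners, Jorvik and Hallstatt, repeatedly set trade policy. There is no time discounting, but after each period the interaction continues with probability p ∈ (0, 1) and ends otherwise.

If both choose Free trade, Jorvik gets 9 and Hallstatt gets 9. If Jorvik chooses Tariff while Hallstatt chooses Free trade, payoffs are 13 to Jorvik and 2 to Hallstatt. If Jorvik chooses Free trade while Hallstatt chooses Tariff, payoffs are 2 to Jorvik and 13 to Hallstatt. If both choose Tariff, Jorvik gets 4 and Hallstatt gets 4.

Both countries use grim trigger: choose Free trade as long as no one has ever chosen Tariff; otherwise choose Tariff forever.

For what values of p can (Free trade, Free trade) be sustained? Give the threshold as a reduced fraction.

Expected cooperation value is 9 + p·9 + p²·9 + … = 9/(1−p); deviation gives 13 + p·4/(1−p).
9 ≥ 13(1−p) + 4p ⇒ 9p ≥ 4 ⇒ p ≥ 4/9.

4/9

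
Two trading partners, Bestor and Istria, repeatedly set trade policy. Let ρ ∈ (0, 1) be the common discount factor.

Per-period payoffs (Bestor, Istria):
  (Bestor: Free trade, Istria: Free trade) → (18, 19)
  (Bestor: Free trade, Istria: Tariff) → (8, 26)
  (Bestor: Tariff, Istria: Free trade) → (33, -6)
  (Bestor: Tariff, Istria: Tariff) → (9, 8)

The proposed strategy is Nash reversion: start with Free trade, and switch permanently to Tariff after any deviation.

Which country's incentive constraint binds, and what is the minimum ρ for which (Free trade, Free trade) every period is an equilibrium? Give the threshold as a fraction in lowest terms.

Bestor; ρ ≥ 5/8

Bestor: cooperation gives 18 each period; deviation gives 33 once then 9 forever.
  18/(1−ρ) ≥ 33 + 9ρ/(1−ρ) ⇒ ρ ≥ 15/24 = 5/8.
Istria: cooperation gives 19 each period; deviation gives 26 once then 8 forever.
  ρ ≥ 7/18.
Both must hold, so the binding constraint is Bestor's: ρ ≥ 5/8.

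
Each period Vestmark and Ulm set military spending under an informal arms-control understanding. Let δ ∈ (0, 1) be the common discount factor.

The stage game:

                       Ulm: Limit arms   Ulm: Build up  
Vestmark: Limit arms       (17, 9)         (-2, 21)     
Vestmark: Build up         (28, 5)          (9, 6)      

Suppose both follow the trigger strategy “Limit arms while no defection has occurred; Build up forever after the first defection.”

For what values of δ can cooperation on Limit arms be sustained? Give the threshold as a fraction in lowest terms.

4/5

Vestmark's threshold: (28−17)/(28−9) = 11/19.
Ulm's threshold: (21−9)/(21−6) = 4/5.
11/19 < 4/5, so Ulm binds and δ* = 4/5.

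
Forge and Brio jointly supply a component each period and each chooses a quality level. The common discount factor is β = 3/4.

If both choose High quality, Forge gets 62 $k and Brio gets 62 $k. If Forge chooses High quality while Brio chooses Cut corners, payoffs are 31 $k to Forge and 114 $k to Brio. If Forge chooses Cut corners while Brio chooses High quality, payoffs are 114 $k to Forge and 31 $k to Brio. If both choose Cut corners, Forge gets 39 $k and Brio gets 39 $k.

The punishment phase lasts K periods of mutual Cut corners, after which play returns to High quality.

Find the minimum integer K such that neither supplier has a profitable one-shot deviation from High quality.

5

Need Σ_{k=1}^{K} β^k ≥ (114−62)/(62−39) = 2.2609 at β = 3/4.
At K = 4 the sum is 2.0508 < 2.2609; at K = 5 it is 2.2881 ≥ 2.2609.
So the minimum punishment length is K = 5.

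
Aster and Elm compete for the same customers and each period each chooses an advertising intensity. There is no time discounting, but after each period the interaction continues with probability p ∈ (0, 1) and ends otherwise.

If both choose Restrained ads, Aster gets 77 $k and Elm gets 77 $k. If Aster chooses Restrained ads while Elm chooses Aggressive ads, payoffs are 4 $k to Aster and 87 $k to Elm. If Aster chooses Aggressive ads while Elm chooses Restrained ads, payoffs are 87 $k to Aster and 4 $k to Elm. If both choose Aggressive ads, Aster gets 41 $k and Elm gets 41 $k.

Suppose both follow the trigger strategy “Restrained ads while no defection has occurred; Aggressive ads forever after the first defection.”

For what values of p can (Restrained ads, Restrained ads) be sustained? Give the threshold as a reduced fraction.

5/23

Expected cooperation value is 77 + p·77 + p²·77 + … = 77/(1−p); deviation gives 87 + p·41/(1−p).
77 ≥ 87(1−p) + 41p ⇒ 46p ≥ 10 ⇒ p ≥ 10/46 = 5/23.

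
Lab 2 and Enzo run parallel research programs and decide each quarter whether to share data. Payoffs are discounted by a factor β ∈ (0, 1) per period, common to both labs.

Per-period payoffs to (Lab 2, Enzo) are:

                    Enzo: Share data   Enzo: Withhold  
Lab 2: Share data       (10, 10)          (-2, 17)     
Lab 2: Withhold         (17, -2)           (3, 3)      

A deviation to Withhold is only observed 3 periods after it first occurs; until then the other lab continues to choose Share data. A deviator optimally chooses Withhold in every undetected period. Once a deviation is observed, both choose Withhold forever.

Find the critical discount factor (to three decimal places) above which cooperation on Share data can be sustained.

0.794

The best deviation is to choose Withhold for all 3 undetected periods, earning 17 each, then 3 forever once detected.
Deviation value: 17(1−β^3)/(1−β) + 3β^3/(1−β); cooperation value: 10/(1−β).
IC: 10 ≥ 17(1−β^3) + 3β^3 = 17 − 14β^3.
So β^3 ≥ 7/14 = 1/2, giving β ≥ (1/2)^(1/3) ≈ 0.794.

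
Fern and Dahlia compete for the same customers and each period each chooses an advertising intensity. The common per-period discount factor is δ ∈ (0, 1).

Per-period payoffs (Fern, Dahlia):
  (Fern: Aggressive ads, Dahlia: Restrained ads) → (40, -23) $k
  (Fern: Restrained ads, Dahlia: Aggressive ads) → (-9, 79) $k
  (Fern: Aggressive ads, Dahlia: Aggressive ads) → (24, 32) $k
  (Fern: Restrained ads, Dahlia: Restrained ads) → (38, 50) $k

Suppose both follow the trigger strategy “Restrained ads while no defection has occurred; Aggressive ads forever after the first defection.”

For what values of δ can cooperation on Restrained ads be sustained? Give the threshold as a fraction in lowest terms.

Fern's threshold: (40−38)/(40−24) = 1/8.
Dahlia's threshold: (79−50)/(79−32) = 29/47.
1/8 < 29/47, so Dahlia binds and δ* = 29/47.

29/47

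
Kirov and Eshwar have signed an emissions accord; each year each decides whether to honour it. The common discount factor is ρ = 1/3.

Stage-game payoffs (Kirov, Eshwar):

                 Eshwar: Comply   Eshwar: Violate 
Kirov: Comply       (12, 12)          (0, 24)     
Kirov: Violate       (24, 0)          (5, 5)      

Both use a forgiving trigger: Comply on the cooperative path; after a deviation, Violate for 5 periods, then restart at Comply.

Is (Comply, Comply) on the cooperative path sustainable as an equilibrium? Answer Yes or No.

No

Comparing payoff streams over the 6 periods until play realigns: cooperate → 12(1+ρ+…+ρ^5); deviate → 24 + 5(ρ+…+ρ^5).
Cooperation is sustained iff (12−5)(ρ+…+ρ^5) ≥ 24−12.
ρ+…+ρ^5 = 1/3·(1−(1/3)^5)/(1−1/3) = 0.4979, and (24−12)/(12−5) = 1.7143.
0.4979 < 1.7143, so cooperation is not sustainable.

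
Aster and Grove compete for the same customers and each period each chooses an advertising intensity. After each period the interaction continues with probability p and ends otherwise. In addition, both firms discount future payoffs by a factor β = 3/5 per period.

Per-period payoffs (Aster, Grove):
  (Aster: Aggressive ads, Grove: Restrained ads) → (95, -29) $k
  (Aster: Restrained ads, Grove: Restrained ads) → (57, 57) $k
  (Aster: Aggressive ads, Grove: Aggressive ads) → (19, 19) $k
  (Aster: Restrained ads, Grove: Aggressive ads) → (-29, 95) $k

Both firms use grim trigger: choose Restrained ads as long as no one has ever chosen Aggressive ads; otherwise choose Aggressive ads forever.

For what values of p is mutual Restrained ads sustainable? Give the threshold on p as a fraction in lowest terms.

5/6

With continuation probability p and discount β, the effective per-period discount factor is βp.
Grim-trigger IC: βp ≥ (95−57)/(95−19) = 1/2.
So p ≥ (1/2)/(3/5) = 5/6.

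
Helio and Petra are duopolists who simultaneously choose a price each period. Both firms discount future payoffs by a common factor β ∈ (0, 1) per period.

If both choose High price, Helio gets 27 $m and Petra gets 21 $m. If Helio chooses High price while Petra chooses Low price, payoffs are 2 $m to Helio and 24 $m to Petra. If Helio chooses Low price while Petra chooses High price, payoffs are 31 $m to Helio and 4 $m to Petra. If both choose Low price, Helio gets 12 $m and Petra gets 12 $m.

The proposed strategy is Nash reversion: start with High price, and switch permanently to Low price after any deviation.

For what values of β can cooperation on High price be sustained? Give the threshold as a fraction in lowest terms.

Helio: cooperation gives 27 each period; deviation gives 31 once then 12 forever.
  27/(1−β) ≥ 31 + 12β/(1−β) ⇒ β ≥ 4/19.
Petra: cooperation gives 21 each period; deviation gives 24 once then 12 forever.
  β ≥ 3/12 = 1/4.
Both must hold, so the binding constraint is Petra's: β ≥ 1/4.

1/4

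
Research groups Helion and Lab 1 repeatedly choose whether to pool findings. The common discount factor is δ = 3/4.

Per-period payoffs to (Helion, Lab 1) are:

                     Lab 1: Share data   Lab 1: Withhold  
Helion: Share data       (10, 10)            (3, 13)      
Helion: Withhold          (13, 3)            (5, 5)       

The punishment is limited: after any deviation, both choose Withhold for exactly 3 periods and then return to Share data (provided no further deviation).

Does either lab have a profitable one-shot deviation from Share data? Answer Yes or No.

IC: δ+…+δ^3 ≥ (13−10)/(10−5) = 3/5.
At δ = 3/4: partial sum = 1.7344 ≥ 0.6000. Cooperation sustainable.

No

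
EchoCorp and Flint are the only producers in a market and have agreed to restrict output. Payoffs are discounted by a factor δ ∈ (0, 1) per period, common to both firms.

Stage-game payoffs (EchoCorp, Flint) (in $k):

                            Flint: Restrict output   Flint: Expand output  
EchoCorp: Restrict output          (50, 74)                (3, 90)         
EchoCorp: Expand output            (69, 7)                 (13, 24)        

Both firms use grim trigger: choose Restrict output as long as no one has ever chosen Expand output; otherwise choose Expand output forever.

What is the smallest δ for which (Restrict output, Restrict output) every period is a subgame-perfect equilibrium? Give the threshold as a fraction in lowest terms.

EchoCorp's threshold: (69−50)/(69−13) = 19/56.
Flint's threshold: (90−74)/(90−24) = 8/33.
19/56 > 8/33, so EchoCorp binds and δ* = 19/56.

19/56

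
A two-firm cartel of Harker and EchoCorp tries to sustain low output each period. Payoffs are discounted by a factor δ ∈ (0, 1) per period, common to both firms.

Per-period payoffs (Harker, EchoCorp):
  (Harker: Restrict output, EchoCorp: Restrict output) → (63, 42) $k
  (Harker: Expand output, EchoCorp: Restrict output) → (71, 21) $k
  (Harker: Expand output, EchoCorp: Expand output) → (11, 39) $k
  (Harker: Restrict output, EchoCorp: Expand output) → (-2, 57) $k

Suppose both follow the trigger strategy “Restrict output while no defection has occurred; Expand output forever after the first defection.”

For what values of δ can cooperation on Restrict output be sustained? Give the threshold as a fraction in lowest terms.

5/6

Harker: cooperation gives 63 each period; deviation gives 71 once then 11 forever.
  63/(1−δ) ≥ 71 + 11δ/(1−δ) ⇒ δ ≥ 8/60 = 2/15.
EchoCorp: cooperation gives 42 each period; deviation gives 57 once then 39 forever.
  δ ≥ 15/18 = 5/6.
Both must hold, so the binding constraint is EchoCorp's: δ ≥ 5/6.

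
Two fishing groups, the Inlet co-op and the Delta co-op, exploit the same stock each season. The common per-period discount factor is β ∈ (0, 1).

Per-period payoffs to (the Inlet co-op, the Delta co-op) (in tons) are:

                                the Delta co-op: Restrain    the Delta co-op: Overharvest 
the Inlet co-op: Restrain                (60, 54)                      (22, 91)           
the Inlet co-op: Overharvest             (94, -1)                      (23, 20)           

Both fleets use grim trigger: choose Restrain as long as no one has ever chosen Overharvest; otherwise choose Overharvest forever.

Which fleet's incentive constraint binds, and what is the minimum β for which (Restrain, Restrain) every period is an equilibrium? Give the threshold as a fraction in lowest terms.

the Inlet co-op's threshold: (94−60)/(94−23) = 34/71.
the Delta co-op's threshold: (91−54)/(91−20) = 37/71.
34/71 < 37/71, so the Delta co-op binds and β* = 37/71.

the Delta co-op; β ≥ 37/71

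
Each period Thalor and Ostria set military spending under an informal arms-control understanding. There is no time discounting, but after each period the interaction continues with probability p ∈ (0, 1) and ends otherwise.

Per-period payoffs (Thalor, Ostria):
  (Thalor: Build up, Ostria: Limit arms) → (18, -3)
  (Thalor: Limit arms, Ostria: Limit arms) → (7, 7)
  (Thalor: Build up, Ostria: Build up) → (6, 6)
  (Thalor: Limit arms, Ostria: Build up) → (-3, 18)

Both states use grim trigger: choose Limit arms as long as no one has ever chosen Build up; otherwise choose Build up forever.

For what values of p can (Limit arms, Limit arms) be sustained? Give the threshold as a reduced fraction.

11/12

With no time discounting, the continuation probability p plays the role of the discount factor.
Grim-trigger IC: 7/(1−p) ≥ 18 + 6p/(1−p) ⇒ p ≥ (18−7)/(18−6) = 11/12.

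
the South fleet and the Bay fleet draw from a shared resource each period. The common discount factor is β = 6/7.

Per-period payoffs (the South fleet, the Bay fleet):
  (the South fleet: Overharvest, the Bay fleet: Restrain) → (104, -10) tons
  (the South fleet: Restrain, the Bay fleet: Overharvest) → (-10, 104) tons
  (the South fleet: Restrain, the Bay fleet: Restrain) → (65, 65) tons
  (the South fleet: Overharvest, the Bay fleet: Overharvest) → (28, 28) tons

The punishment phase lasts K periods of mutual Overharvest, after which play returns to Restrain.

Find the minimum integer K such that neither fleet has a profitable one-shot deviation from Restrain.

2

No profitable deviation requires (65−28)(β+…+β^K) ≥ 104−65, i.e. β+…+β^K ≥ 39/37 ≈ 1.0541.
With β = 6/7, the partial sums are K=1: 0.8571, K=2: 1.5918.
K = 2 is the first length at which the sum reaches 1.0541.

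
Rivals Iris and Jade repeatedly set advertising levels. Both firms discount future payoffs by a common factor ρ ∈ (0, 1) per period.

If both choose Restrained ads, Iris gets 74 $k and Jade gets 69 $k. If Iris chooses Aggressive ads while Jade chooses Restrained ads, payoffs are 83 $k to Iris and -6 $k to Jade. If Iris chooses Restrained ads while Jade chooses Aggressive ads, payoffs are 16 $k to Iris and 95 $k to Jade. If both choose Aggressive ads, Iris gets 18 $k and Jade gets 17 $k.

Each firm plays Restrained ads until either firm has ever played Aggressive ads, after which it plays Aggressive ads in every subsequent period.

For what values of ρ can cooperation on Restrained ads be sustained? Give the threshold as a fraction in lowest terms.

Iris: cooperation gives 74 each period; deviation gives 83 once then 18 forever.
  74/(1−ρ) ≥ 83 + 18ρ/(1−ρ) ⇒ ρ ≥ 9/65.
Jade: cooperation gives 69 each period; deviation gives 95 once then 17 forever.
  ρ ≥ 26/78 = 1/3.
Both must hold, so the binding constraint is Jade's: ρ ≥ 1/3.

1/3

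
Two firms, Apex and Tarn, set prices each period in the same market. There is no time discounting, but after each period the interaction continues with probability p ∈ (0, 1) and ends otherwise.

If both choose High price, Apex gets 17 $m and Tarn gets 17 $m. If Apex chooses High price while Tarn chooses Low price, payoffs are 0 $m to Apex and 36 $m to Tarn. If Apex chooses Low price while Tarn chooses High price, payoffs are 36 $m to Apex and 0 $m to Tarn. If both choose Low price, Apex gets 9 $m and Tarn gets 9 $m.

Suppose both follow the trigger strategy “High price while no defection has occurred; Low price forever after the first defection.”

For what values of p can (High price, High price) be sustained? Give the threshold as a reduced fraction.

Expected cooperation value is 17 + p·17 + p²·17 + … = 17/(1−p); deviation gives 36 + p·9/(1−p).
17 ≥ 36(1−p) + 9p ⇒ 27p ≥ 19 ⇒ p ≥ 19/27.

19/27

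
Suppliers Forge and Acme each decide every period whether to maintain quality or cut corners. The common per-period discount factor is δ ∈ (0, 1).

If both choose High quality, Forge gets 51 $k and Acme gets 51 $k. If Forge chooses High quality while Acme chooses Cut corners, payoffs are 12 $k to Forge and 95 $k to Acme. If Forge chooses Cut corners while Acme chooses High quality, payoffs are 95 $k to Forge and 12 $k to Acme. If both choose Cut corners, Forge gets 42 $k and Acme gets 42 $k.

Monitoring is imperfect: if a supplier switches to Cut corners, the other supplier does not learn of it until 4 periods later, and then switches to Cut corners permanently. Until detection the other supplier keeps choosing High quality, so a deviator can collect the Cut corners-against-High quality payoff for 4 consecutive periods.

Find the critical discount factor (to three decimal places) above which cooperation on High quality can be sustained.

0.955

Deviating for the 4 undetected periods gains 95−51 = 44 per period over cooperation, then loses 51−42 = 9 per period forever once punishment starts.
Gain: 44(1 + δ + … + δ^3); loss: 9·δ^4/(1−δ).
No profitable deviation ⇔ 44(1−δ^4) ≤ 9·δ^4, i.e. δ^4 ≥ 44/(44+9) = 44/53.
Hence δ ≥ (44/53)^(1/4) ≈ 0.955.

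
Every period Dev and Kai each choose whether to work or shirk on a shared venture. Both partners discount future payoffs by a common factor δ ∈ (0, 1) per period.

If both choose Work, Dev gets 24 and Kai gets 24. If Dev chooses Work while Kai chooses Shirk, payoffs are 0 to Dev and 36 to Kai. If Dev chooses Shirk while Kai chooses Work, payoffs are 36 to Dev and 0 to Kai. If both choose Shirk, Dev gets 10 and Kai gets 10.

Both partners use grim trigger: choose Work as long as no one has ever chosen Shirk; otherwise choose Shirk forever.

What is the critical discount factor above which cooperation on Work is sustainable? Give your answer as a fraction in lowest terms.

Under grim trigger the critical discount factor is (T−C)/(T−P) with T = 36, C = 24, P = 10.
δ* = (36−24)/(36−10) = 12/26 = 6/13.

6/13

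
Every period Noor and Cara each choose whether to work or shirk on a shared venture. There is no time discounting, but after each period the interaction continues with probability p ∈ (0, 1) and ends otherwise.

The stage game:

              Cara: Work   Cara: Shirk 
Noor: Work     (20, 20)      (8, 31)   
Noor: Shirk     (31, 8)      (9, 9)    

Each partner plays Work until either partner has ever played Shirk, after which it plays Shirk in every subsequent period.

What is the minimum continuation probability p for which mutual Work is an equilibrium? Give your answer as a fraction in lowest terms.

With no time discounting, the continuation probability p plays the role of the discount factor.
Grim-trigger IC: 20/(1−p) ≥ 31 + 9p/(1−p) ⇒ p ≥ (31−20)/(31−9) = 1/2.

1/2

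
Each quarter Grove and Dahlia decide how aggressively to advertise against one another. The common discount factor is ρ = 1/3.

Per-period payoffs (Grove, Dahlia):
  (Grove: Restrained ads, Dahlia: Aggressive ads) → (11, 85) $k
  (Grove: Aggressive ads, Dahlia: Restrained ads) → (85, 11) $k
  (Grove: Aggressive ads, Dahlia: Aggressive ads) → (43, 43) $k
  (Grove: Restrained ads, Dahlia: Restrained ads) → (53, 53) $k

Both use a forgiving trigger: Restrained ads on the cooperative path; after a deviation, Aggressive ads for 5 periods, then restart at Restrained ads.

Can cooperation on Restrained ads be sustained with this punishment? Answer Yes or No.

Comparing payoff streams over the 6 periods until play realigns: cooperate → 53(1+ρ+…+ρ^5); deviate → 85 + 43(ρ+…+ρ^5).
Cooperation is sustained iff (53−43)(ρ+…+ρ^5) ≥ 85−53.
ρ+…+ρ^5 = 1/3·(1−(1/3)^5)/(1−1/3) = 0.4979, and (85−53)/(53−43) = 3.2000.
0.4979 < 3.2000, so cooperation is not sustainable.

No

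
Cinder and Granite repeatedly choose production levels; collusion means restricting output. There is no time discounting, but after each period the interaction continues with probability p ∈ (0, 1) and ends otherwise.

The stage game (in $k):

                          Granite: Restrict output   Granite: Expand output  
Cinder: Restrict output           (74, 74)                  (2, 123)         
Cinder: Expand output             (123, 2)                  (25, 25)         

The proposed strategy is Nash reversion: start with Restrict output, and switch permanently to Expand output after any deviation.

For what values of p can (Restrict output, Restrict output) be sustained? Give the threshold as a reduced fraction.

Expected cooperation value is 74 + p·74 + p²·74 + … = 74/(1−p); deviation gives 123 + p·25/(1−p).
74 ≥ 123(1−p) + 25p ⇒ 98p ≥ 49 ⇒ p ≥ 49/98 = 1/2.

1/2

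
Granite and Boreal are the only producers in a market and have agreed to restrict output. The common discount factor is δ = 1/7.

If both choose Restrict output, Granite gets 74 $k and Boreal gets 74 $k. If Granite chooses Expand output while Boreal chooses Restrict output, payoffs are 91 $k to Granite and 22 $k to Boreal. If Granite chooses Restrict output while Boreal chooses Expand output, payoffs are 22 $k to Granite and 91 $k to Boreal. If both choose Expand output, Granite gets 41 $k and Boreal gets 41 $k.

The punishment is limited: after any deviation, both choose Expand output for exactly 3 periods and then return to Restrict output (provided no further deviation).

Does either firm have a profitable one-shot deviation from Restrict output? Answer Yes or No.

A one-shot deviation gives 91 now, then 41 for 3 periods, then back to 74.
Gain from deviating: (91−74) today; loss: (74−41) in each of the next 3 periods.
No-deviation condition: (74−41)(δ+…+δ^3) ≥ 91−74, i.e. δ+…+δ^3 ≥ 17/33.
At δ = 1/7: δ+…+δ^3 = 0.1662 < 0.5152.
So cooperation is not sustainable.

Yes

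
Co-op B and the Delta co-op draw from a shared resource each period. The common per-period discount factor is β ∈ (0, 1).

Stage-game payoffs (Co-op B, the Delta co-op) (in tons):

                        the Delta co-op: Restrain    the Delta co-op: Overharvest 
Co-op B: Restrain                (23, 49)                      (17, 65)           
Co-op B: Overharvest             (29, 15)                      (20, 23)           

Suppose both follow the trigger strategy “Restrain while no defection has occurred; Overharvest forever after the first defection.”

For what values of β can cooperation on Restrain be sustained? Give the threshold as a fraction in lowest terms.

Co-op B's threshold: (29−23)/(29−20) = 2/3.
the Delta co-op's threshold: (65−49)/(65−23) = 8/21.
2/3 > 8/21, so Co-op B binds and β* = 2/3.

2/3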